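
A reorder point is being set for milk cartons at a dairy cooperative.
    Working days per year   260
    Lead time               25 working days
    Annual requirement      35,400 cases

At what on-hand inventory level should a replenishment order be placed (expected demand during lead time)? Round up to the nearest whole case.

Daily demand d = 35,400 / 260 = 136.154 cases/day
Demand during lead time = 136.154 × 25 = 3,403.85
Reorder point = 3,403.85 → round up

3,404 cases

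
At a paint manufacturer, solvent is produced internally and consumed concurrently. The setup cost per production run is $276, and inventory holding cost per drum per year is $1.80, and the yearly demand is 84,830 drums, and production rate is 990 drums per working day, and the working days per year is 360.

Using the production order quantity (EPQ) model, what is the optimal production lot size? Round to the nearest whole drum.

d = 84,830/360 = 235.6389 drums/day;  effective holding cost H(1 − d/p) = 1.8·(1 − 235.6389/990) = 1.37157
Q* = √(2DS / H_eff) = √(2·84,830·276 / 1.37157) ≈ 5,843.00

5,843 drums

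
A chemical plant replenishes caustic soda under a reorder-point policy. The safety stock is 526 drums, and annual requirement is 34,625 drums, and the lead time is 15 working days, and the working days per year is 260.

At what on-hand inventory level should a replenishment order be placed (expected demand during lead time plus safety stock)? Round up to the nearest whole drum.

2,524 drums

Daily demand d = 34,625 / 260 = 133.173 drums/day
Demand during lead time = 133.173 × 15 = 1,997.60
Reorder point = 1,997.60 + 526 = 2,523.60 → round up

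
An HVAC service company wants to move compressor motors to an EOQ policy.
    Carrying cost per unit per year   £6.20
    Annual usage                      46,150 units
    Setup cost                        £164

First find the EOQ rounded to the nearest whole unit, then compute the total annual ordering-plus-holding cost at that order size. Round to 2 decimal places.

Optimal lot size Q* = (2 × 46,150 × £164 / £6.2)^½ ≈ 1,562.52 → Q = 1,563 units
Annual ordering cost = (D/Q)·S = (46,150/1,563) × 164 = £4,842.35
Annual holding cost  = (Q/2)·H = (1,563/2) × 6.2 = £4,845.30
Total = £4,842.35 + £4,845.30 = £9,687.65

£9,687.65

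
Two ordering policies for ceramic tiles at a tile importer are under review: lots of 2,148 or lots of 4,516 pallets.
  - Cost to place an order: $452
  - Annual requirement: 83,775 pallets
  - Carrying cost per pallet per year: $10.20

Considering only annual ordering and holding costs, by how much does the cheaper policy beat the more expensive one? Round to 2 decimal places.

Annual cost at Q: ordering D·S/Q plus holding Q·H/2.
TC(2,148) = (83,775/2,148)×452 + (2,148/2)×10.2 = $28,583.43
TC(4,516) = (83,775/4,516)×452 + (4,516/2)×10.2 = $31,416.52
Cheaper: Q = 2,148.  Difference = $2,833.09

$2,833.09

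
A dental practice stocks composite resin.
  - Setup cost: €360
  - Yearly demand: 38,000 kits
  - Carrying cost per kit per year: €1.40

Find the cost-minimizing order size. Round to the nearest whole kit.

4,421 kits

Optimal lot size Q* = (2 × 38,000 × €360 / €1.4)^½ ≈ 4,420.73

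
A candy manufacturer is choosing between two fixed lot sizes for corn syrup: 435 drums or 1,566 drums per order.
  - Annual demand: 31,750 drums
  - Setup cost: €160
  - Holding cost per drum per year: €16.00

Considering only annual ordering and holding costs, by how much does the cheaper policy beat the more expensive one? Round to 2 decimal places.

€613.77

TC(Q) = (D/Q)S + (Q/2)H
TC(435) = (31,750/435)×160 + (435/2)×16 = €15,158.16
TC(1,566) = (31,750/1,566)×160 + (1,566/2)×16 = €15,771.93
Lots of 435 are cheaper by €613.77.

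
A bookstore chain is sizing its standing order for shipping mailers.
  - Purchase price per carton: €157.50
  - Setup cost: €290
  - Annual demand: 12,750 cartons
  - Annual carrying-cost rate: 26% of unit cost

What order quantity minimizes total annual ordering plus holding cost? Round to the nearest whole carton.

425 cartons

Holding cost per carton per year: H = 26% × €157.5 = €40.9500
EOQ = √(2DS/H) = √(2 × 12,750 × 290 / 40.95)
    = √(180,586.08) ≈ 424.95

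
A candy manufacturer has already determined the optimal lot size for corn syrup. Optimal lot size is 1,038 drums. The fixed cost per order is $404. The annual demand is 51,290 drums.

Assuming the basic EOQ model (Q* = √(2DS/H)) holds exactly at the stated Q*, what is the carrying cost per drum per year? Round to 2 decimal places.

From Q* = √(2DS/H) ⇒ Q*² = 2DS/H.
H = 2DS / Q² = 2 × 51,290 × 404 / 1,038² = 38.4635

$38.46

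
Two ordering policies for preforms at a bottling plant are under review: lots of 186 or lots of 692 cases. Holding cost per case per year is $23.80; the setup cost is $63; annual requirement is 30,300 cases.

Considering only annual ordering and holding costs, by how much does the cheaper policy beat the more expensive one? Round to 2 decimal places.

$1,482.98

TC(Q) = (D/Q)S + (Q/2)H
TC(186) = (30,300/186)×63 + (186/2)×23.8 = $12,476.30
TC(692) = (30,300/692)×63 + (692/2)×23.8 = $10,993.33
Lots of 692 are cheaper by $1,482.98.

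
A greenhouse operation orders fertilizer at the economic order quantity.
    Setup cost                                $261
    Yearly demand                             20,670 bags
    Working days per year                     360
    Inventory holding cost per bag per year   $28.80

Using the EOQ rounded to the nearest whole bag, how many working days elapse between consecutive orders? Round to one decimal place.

10.7 days

Q* = √(2·D·S / H) = √(2·20,670·261 / 28.8) = √374,643.8 ≈ 612.08 → Q = 612 bags
Days between orders = 360 / (D/Q) = 360 / 33.775 ≈ 10.659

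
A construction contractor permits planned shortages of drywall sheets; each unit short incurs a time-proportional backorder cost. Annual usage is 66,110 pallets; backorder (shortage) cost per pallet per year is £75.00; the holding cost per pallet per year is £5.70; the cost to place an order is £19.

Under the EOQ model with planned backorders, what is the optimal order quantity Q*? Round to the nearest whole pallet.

Q* = √(2DS/H) · √((H + b)/b)
   = √(2 × 66,110 × 19 / 5.7) · √((5.7 + 75) / 75)
   = 663.877 × 1.0373 ≈ 688.64

689 pallets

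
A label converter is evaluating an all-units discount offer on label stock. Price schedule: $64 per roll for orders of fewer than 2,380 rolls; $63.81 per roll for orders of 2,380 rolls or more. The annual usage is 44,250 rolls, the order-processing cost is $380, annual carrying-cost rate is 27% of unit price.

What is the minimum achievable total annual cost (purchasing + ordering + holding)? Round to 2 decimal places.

H₁ = 27%×$64 = $17.2800;  H₂ = 27%×$63.81 = $17.2287
EOQ₁ = √(2×44,250×380/17.2800) = 1,395.06  (< 2,380, feasible at tier 1)
EOQ₂ = √(2×44,250×380/17.2287) = 1,397.13  (< 2,380 → use Q = 2,380 at tier-2 price)
TC(tier 1 (EOQ₁), Q≈1,395.1) = $2,856,106.56
TC(tier 2, Q≈2,380.0) = $2,851,159.78
Minimum at tier 2: $2,851,159.78

$2,851,159.78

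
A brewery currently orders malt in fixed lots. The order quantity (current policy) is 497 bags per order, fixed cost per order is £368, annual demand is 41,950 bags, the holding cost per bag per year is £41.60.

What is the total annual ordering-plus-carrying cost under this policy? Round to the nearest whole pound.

£41,399

Annual ordering cost = (D/Q)·S = (41,950/497) × 368 = £31,061.57
Annual holding cost  = (Q/2)·H = (497/2) × 41.6 = £10,337.60
Total = £31,061.57 + £10,337.60 = £41,399.17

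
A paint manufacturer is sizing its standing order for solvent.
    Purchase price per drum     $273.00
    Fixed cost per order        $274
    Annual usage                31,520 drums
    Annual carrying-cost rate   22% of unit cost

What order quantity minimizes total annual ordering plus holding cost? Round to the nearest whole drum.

Holding cost per drum per year: H = 22% × $273 = $60.0600
2DS/H = 2·31,520·274/60.06 = 287,595.07
EOQ = √287,595.07 ≈ 536.28

536 drums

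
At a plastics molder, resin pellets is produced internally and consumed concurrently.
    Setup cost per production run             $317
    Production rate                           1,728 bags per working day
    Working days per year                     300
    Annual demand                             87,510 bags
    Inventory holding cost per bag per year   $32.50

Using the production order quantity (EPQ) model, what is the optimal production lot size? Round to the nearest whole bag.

d = 87,510/300 = 291.7000 bags/day;  effective holding cost H(1 − d/p) = 32.5·(1 − 291.7000/1728) = 27.01374
Q* = √(2DS / H_eff) = √(2·87,510·317 / 27.01374) ≈ 1,433.12

1,433 bags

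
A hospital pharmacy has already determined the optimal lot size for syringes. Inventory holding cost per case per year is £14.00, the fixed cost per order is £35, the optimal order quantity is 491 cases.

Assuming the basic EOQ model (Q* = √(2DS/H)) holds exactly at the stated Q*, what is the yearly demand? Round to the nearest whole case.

48,216 cases per year

Since Q* = (2DS/H)^½, squaring gives Q*²·H = 2DS.
D = Q²H / (2S) = 491² × 14 / (2 × 35) = 48,216.20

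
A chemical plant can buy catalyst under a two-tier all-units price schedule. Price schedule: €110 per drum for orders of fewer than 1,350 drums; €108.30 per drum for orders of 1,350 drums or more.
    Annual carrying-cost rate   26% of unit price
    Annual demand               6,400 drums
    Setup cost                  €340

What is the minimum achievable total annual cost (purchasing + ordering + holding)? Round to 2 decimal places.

€713,738.50

H₁ = 26%×€110 = €28.6000;  H₂ = 26%×€108.30 = €28.1580
EOQ₁ = √(2×6,400×340/28.6000) = 390.09  (< 1,350, feasible at tier 1)
EOQ₂ = √(2×6,400×340/28.1580) = 393.14  (< 1,350 → use Q = 1,350 at tier-2 price)
TC(tier 1 (EOQ₁), Q≈390.1) = €715,156.49
TC(tier 2, Q≈1,350.0) = €713,738.50
Minimum at tier 2: €713,738.50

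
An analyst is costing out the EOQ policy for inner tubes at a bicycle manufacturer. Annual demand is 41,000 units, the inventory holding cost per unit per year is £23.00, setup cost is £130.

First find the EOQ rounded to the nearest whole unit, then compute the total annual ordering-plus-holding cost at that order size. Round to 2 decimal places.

Q* = √(2·D·S / H) = √(2·41,000·130 / 23) = √463,478.3 ≈ 680.79 → Q = 681 units
Annual ordering cost = (D/Q)·S = (41,000/681) × 130 = £7,826.73
Annual holding cost  = (Q/2)·H = (681/2) × 23 = £7,831.50
Total = £7,826.73 + £7,831.50 = £15,658.23

£15,658.23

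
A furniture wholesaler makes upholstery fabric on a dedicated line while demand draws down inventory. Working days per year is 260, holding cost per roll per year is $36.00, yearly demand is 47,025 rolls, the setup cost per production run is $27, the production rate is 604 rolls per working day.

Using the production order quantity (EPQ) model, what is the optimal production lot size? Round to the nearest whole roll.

Daily demand d = 47,025/260 = 180.865; p = 604; 1 − d/p = 0.70055
EPQ = √(2DS / (H(1 − d/p)))
    = √(2 × 47,025 × 27 / (36 × 0.70055)) ≈ 317.31

317 rolls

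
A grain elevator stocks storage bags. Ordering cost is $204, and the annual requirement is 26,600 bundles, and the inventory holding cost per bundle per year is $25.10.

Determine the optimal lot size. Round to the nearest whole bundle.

658 bundles

2DS/H = 2·26,600·204/25.1 = 432,382.47
EOQ = √432,382.47 ≈ 657.56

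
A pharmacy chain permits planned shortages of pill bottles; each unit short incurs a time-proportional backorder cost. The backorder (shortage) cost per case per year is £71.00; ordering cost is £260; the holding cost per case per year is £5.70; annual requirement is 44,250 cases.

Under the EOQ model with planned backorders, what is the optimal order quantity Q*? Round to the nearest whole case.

2,088 cases

Basic EOQ = √(2·44,250·260/5.7) = 2,009.189
Backorder adjustment √((H+b)/b) = √((5.7+71)/71) = 1.0394
Q* = 2,009.189 × 1.0394 ≈ 2,088.28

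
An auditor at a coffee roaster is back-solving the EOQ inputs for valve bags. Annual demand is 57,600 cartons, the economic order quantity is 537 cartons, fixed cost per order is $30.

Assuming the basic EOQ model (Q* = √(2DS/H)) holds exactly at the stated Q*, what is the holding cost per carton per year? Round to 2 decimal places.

$11.98

From Q* = √(2DS/H) ⇒ Q*² = 2DS/H.
H = 2DS / Q² = 2 × 57,600 × 30 / 537² = 11.9846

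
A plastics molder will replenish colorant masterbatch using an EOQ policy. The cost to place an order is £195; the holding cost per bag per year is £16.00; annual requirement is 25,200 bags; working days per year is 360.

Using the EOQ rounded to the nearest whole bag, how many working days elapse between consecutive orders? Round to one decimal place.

EOQ = √(2DS/H) = √(2 × 25,200 × 195 / 16)
    = √(614,250.00) ≈ 783.74 → Q = 784 bags
Cycle time = (working days × Q)/D = (360 × 784) / 25,200 = 11.200 days

11.2 days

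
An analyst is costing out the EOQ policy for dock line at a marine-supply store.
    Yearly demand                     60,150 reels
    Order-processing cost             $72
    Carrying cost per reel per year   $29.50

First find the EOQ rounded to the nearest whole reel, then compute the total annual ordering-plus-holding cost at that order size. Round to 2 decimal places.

2DS/H = 2·60,150·72/29.5 = 293,613.56
EOQ = √293,613.56 ≈ 541.86 → Q = 542 reels
Orders/yr = 60,150/542 = 110.978; ordering cost = 110.978 × $72 = $7,990.41
Average inventory = 542/2 = 271; holding cost = 271 × $29.5 = $7,994.50
Total = $7,990.41 + $7,994.50 = $15,984.91

$15,984.91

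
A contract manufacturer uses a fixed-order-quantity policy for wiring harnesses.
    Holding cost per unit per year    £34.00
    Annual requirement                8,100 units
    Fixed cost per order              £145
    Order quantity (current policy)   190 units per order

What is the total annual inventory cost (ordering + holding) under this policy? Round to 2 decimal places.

Annual ordering cost = (D/Q)·S = (8,100/190) × 145 = £6,181.58
Annual holding cost  = (Q/2)·H = (190/2) × 34 = £3,230.00
Total = £6,181.58 + £3,230.00 = £9,411.58

£9,411.58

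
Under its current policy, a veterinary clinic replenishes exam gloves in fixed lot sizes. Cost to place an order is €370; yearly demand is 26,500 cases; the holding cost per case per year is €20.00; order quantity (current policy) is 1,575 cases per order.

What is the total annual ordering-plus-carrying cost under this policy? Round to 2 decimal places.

Ordering: D/Q × S = 26,500/1,575 × €370 = €6,225.40
Holding:  Q/2 × H = 1,575/2 × €20 = €15,750.00
Total = €6,225.40 + €15,750.00 = €21,975.40

€21,975.40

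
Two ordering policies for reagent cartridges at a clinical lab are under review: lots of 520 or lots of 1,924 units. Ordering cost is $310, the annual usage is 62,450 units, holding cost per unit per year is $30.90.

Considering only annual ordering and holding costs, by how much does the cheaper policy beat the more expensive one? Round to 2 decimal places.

For each Q, cost = (D/Q)·S + (Q/2)·H.
TC(520) = (62,450/520)×310 + (520/2)×30.9 = $45,263.81
TC(1,924) = (62,450/1,924)×310 + (1,924/2)×30.9 = $39,787.91
Cheaper: Q = 1,924.  Difference = $5,475.90

$5,475.90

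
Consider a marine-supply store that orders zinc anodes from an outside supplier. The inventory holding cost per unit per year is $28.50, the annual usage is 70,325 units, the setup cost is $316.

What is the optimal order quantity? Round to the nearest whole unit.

EOQ = √(2DS/H) = √(2 × 70,325 × 316 / 28.5)
    = √(1,559,487.72) ≈ 1,248.79

1,249 units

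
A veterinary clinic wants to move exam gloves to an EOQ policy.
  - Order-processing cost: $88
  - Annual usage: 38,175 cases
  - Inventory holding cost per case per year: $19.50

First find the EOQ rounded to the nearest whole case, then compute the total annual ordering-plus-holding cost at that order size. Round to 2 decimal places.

$11,446.25

2DS/H = 2·38,175·88/19.5 = 344,553.85
EOQ = √344,553.85 ≈ 586.99 → Q = 587 cases
Annual ordering cost = (D/Q)·S = (38,175/587) × 88 = $5,723.00
Annual holding cost  = (Q/2)·H = (587/2) × 19.5 = $5,723.25
Total = $5,723.00 + $5,723.25 = $11,446.25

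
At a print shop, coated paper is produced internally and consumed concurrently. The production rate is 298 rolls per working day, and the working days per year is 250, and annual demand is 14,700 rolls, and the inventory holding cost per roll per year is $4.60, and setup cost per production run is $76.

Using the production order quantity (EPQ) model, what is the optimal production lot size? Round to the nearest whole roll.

d = 14,700/250 = 58.8000 rolls/day;  effective holding cost H(1 − d/p) = 4.6·(1 − 58.8000/298) = 3.69235
Q* = √(2DS / H_eff) = √(2·14,700·76 / 3.69235) ≈ 777.91

778 rolls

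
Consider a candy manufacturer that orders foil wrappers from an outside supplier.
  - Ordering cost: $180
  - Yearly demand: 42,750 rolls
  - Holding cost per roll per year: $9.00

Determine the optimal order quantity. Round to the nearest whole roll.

EOQ = √(2DS/H) = √(2 × 42,750 × 180 / 9)
    = √(1,710,000.00) ≈ 1,307.67

1,308 rolls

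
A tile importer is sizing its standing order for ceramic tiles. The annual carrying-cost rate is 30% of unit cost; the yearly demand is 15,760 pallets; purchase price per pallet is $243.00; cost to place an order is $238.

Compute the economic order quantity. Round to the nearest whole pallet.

321 pallets

H = i·C = 0.3 × $243 = $72.9000 per pallet-year
Optimal lot size Q* = (2 × 15,760 × $238 / $72.9)^½ ≈ 320.79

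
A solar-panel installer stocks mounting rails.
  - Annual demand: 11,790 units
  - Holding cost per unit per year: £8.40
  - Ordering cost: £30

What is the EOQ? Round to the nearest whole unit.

2DS/H = 2·11,790·30/8.4 = 84,214.29
EOQ = √84,214.29 ≈ 290.20

290 units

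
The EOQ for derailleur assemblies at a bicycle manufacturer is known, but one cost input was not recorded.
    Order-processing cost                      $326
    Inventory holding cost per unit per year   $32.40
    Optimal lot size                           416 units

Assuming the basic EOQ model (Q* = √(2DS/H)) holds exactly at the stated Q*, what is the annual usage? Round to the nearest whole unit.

EOQ relation: Q² = 2DS/H, so rearrange for the unknown.
D = Q²H / (2S) = 416² × 32.4 / (2 × 326) = 8,599.72

8,600 units per year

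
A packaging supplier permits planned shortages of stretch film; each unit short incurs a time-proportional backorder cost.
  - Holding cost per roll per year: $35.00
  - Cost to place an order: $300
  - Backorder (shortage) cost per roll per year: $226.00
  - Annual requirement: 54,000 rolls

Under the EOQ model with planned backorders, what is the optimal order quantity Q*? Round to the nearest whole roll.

1,034 rolls

Q* = √(2DS/H) · √((H + b)/b)
   = √(2 × 54,000 × 300 / 35) · √((35 + 226) / 226)
   = 962.140 × 1.0746 ≈ 1,033.96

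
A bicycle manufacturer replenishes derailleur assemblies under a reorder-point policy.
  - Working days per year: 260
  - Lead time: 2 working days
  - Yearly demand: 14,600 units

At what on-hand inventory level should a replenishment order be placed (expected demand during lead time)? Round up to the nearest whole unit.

Daily demand d = 14,600 / 260 = 56.154 units/day
Demand during lead time = 56.154 × 2 = 112.31
Reorder point = 112.31 → round up

113 units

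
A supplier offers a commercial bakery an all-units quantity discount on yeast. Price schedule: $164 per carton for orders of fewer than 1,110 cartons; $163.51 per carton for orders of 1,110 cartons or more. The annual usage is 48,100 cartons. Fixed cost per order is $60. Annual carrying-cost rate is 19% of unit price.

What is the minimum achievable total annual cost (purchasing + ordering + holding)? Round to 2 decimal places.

H₁ = 19%×$164 = $31.1600;  H₂ = 19%×$163.51 = $31.0669
EOQ₁ = √(2×48,100×60/31.1600) = 430.39  (< 1,110, feasible at tier 1)
EOQ₂ = √(2×48,100×60/31.0669) = 431.04  (< 1,110 → use Q = 1,110 at tier-2 price)
TC(tier 1 (EOQ₁), Q≈430.4) = $7,901,811.02
TC(tier 2, Q≈1,110.0) = $7,884,673.13
Minimum at tier 2: $7,884,673.13

$7,884,673.13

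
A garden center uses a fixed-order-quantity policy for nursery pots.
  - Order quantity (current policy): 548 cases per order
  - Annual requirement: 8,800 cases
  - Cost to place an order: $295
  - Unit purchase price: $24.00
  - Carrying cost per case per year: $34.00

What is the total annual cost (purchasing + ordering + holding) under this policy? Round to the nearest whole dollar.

Orders/yr = 8,800/548 = 16.058; ordering cost = 16.058 × $295 = $4,737.23
Average inventory = 548/2 = 274; holding cost = 274 × $34 = $9,316.00
Purchase cost = D·C = 8,800 × 24 = $211,200.00
Total = $4,737.23 + $9,316.00 + $211,200.00 = $225,253.23

$225,253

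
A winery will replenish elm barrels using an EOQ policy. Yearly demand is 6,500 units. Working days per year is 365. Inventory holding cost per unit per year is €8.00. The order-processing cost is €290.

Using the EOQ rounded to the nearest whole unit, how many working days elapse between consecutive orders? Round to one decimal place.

2DS/H = 2·6,500·290/8 = 471,250.00
EOQ = √471,250.00 ≈ 686.48 → Q = 686 units
Days between orders = 365 / (D/Q) = 365 / 9.475 ≈ 38.522

38.5 days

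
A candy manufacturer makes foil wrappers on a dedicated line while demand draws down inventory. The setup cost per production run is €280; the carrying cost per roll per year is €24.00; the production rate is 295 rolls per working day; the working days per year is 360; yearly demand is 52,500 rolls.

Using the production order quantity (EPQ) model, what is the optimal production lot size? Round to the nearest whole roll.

d = 52,500/360 = 145.8333 rolls/day;  effective holding cost H(1 − d/p) = 24·(1 − 145.8333/295) = 12.13559
Q* = √(2DS / H_eff) = √(2·52,500·280 / 12.13559) ≈ 1,556.48

1,556 rolls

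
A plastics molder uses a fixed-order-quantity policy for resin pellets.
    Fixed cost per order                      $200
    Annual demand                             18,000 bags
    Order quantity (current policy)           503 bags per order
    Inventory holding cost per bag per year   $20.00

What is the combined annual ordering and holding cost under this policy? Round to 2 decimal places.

Ordering: D/Q × S = 18,000/503 × $200 = $7,157.06
Holding:  Q/2 × H = 503/2 × $20 = $5,030.00
Total = $7,157.06 + $5,030.00 = $12,187.06

$12,187.06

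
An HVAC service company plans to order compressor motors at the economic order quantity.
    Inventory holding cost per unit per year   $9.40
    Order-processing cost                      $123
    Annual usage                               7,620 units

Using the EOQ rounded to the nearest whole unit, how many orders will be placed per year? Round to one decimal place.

17.0 orders per year

Q* = √(2·D·S / H) = √(2·7,620·123 / 9.4) = √199,417.0 ≈ 446.56 → Q = 447
Orders per year = D/Q = 7,620 / 447 = 17.047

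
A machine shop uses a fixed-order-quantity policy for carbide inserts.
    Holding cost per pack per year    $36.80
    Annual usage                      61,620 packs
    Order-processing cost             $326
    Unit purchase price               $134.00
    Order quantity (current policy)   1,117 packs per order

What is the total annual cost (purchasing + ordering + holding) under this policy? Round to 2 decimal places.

$8,295,616.79

Orders/yr = 61,620/1,117 = 55.166; ordering cost = 55.166 × $326 = $17,983.99
Average inventory = 1,117/2 = 558.5; holding cost = 558.5 × $36.8 = $20,552.80
Purchase cost = D·C = 61,620 × 134 = $8,257,080.00
Total = $17,983.99 + $20,552.80 + $8,257,080.00 = $8,295,616.79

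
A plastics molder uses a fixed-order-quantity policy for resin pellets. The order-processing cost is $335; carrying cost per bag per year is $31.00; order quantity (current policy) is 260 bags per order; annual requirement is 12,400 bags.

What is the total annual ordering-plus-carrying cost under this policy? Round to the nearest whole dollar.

Annual ordering cost = (D/Q)·S = (12,400/260) × 335 = $15,976.92
Annual holding cost  = (Q/2)·H = (260/2) × 31 = $4,030.00
Total = $15,976.92 + $4,030.00 = $20,006.92

$20,007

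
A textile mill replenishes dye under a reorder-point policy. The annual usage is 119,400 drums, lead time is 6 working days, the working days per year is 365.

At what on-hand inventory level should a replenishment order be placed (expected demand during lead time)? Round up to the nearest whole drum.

1,963 drums

Daily demand d = 119,400 / 365 = 327.123 drums/day
Demand during lead time = 327.123 × 6 = 1,962.74
Reorder point = 1,962.74 → round up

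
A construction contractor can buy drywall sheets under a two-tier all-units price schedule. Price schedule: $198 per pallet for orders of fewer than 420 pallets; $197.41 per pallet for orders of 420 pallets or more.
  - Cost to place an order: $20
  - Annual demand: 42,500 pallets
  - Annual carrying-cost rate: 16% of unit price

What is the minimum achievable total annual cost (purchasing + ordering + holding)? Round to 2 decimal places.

H₁ = 16%×$198 = $31.6800;  H₂ = 16%×$197.41 = $31.5856
EOQ₁ = √(2×42,500×20/31.6800) = 231.65  (< 420, feasible at tier 1)
EOQ₂ = √(2×42,500×20/31.5856) = 232.00  (< 420 → use Q = 420 at tier-2 price)
TC(tier 1 (EOQ₁), Q≈231.6) = $8,422,338.66
TC(tier 2, Q≈420.0) = $8,398,581.79
Minimum at tier 2: $8,398,581.79

$8,398,581.79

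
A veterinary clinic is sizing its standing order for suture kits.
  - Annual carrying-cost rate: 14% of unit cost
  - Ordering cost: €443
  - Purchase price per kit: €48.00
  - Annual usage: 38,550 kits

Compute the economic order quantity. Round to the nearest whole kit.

Holding cost per kit per year: H = 14% × €48 = €6.7200
Q* = √(2·D·S / H) = √(2·38,550·443 / 6.72) = √5,082,633.9 ≈ 2,254.47

2,254 kits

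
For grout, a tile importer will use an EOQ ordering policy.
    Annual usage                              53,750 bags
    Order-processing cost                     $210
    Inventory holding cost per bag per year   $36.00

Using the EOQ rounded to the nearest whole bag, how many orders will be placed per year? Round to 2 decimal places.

EOQ = √(2DS/H) = √(2 × 53,750 × 210 / 36)
    = √(627,083.33) ≈ 791.89 → Q = 792
N = D/Q = 53,750/792 ≈ 67.866 orders/yr

67.87 orders per year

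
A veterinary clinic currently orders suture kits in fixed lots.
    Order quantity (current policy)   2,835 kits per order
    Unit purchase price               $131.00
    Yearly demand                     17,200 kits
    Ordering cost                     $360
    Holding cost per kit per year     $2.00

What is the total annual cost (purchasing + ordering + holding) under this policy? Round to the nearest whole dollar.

Annual ordering cost = (D/Q)·S = (17,200/2,835) × 360 = $2,184.13
Annual holding cost  = (Q/2)·H = (2,835/2) × 2 = $2,835.00
Purchase cost = D·C = 17,200 × 131 = $2,253,200.00
Total = $2,184.13 + $2,835.00 + $2,253,200.00 = $2,258,219.13

$2,258,219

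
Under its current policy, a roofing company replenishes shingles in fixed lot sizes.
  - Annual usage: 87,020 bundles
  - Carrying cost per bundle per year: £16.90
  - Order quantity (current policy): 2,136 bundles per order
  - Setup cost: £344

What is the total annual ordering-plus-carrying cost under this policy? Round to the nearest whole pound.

£32,064

Annual ordering cost = (D/Q)·S = (87,020/2,136) × 344 = £14,014.46
Annual holding cost  = (Q/2)·H = (2,136/2) × 16.9 = £18,049.20
Total = £14,014.46 + £18,049.20 = £32,063.66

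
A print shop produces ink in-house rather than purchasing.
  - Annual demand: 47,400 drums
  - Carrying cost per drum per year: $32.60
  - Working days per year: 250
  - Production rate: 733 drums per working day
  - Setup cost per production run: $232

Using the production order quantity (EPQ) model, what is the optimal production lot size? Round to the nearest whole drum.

Daily demand d = 47,400/250 = 189.600; p = 733; 1 − d/p = 0.74134
EPQ = √(2DS / (H(1 − d/p)))
    = √(2 × 47,400 × 232 / (32.6 × 0.74134)) ≈ 953.96

954 drums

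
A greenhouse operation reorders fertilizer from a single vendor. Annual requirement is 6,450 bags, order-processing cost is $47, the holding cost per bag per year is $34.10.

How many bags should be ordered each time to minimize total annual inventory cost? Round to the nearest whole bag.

Q* = √(2·D·S / H) = √(2·6,450·47 / 34.1) = √17,780.1 ≈ 133.34

133 bags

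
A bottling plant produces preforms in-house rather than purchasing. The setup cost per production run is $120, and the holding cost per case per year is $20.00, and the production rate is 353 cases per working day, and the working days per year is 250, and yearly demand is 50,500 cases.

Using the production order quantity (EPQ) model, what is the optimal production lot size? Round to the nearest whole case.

Daily demand d = 50,500/250 = 202.000; p = 353; 1 − d/p = 0.42776
EPQ = √(2DS / (H(1 − d/p)))
    = √(2 × 50,500 × 120 / (20 × 0.42776)) ≈ 1,190.24

1,190 cases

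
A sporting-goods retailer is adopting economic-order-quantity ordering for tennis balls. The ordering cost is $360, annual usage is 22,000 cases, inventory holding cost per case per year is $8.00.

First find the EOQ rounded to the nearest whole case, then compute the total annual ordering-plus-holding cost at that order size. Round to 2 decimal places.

$11,257.00

Optimal lot size Q* = (2 × 22,000 × $360 / $8)^½ ≈ 1,407.12 → Q = 1,407 cases
Annual ordering cost = (D/Q)·S = (22,000/1,407) × 360 = $5,629.00
Annual holding cost  = (Q/2)·H = (1,407/2) × 8 = $5,628.00
Total = $5,629.00 + $5,628.00 = $11,257.00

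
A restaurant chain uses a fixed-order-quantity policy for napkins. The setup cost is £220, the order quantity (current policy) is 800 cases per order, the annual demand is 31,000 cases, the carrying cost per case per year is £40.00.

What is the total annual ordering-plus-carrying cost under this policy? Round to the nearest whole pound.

Orders/yr = 31,000/800 = 38.750; ordering cost = 38.750 × £220 = £8,525.00
Average inventory = 800/2 = 400; holding cost = 400 × £40 = £16,000.00
Total = £8,525.00 + £16,000.00 = £24,525.00

£24,525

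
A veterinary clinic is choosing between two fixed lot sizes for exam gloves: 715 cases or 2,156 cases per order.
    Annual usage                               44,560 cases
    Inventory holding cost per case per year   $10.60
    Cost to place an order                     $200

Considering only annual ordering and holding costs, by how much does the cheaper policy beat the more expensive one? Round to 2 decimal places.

$693.45

TC(Q) = (D/Q)S + (Q/2)H
TC(715) = (44,560/715)×200 + (715/2)×10.6 = $16,253.84
TC(2,156) = (44,560/2,156)×200 + (2,156/2)×10.6 = $15,560.38
|ΔTC| = |$16,253.84 − $15,560.38| = $693.45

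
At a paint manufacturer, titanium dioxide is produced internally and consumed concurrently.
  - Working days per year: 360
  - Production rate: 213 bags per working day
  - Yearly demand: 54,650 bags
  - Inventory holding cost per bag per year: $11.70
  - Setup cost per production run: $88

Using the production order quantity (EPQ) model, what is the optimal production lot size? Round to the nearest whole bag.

1,692 bags

Daily demand d = 54,650/360 = 151.806; p = 213; 1 − d/p = 0.28730
EPQ = √(2DS / (H(1 − d/p)))
    = √(2 × 54,650 × 88 / (11.7 × 0.28730)) ≈ 1,691.58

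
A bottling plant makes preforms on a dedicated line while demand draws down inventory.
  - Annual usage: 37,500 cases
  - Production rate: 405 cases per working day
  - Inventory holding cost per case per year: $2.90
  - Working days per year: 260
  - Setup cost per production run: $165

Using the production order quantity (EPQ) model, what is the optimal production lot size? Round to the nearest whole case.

2,574 cases

d = 37,500/260 = 144.2308 cases/day;  effective holding cost H(1 − d/p) = 2.9·(1 − 144.2308/405) = 1.86724
Q* = √(2DS / H_eff) = √(2·37,500·165 / 1.86724) ≈ 2,574.38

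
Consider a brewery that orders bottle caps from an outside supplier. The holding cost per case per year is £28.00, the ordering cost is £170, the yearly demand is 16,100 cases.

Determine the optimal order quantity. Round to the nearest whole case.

442 cases

2DS/H = 2·16,100·170/28 = 195,500.00
EOQ = √195,500.00 ≈ 442.15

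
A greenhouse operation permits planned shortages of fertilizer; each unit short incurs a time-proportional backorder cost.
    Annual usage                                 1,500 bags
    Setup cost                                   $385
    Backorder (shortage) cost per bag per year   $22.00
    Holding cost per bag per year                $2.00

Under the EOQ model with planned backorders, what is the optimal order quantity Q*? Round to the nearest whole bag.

Q* = √(2DS/H) · √((H + b)/b)
   = √(2 × 1,500 × 385 / 2) · √((2 + 22) / 22)
   = 759.934 × 1.0445 ≈ 793.73

794 bags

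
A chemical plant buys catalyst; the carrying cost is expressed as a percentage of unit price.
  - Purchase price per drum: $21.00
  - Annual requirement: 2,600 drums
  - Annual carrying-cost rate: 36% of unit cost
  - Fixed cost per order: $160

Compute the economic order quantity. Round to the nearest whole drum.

H = i·C = 0.36 × $21 = $7.5600 per drum-year
Optimal lot size Q* = (2 × 2,600 × $160 / $7.56)^½ ≈ 331.74

332 drums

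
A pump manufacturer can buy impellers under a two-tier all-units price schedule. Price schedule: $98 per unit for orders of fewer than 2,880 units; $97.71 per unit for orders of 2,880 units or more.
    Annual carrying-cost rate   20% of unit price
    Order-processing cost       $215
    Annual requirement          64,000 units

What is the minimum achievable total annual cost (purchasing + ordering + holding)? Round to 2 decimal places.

H₁ = 20%×$98 = $19.6000;  H₂ = 20%×$97.71 = $19.5420
EOQ₁ = √(2×64,000×215/19.6000) = 1,184.94  (< 2,880, feasible at tier 1)
EOQ₂ = √(2×64,000×215/19.5420) = 1,186.70  (< 2,880 → use Q = 2,880 at tier-2 price)
TC(tier 1 (EOQ₁), Q≈1,184.9) = $6,295,224.81
TC(tier 2, Q≈2,880.0) = $6,286,358.26
Minimum at tier 2: $6,286,358.26

$6,286,358.26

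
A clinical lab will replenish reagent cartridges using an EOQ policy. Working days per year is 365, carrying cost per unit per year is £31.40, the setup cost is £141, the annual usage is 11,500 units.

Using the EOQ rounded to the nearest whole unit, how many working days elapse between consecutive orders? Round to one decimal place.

Q* = √(2·D·S / H) = √(2·11,500·141 / 31.4) = √103,280.3 ≈ 321.37 → Q = 321 units
Days between orders = 365 / (D/Q) = 365 / 35.826 ≈ 10.188

10.2 days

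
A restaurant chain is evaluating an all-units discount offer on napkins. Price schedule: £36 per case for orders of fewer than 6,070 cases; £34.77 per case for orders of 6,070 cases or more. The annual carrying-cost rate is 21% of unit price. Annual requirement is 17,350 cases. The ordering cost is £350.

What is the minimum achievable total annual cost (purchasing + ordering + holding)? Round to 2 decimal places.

H₁ = 21%×£36 = £7.5600;  H₂ = 21%×£34.77 = £7.3017
EOQ₁ = √(2×17,350×350/7.5600) = 1,267.47  (< 6,070, feasible at tier 1)
EOQ₂ = √(2×17,350×350/7.3017) = 1,289.69  (< 6,070 → use Q = 6,070 at tier-2 price)
TC(tier 1 (EOQ₁), Q≈1,267.5) = £634,182.08
TC(tier 2, Q≈6,070.0) = £626,420.57
Minimum at tier 2: £626,420.57

£626,420.57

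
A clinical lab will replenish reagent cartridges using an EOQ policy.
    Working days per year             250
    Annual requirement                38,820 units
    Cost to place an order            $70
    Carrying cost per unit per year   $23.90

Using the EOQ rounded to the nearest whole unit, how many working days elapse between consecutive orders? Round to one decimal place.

EOQ = √(2DS/H) = √(2 × 38,820 × 70 / 23.9)
    = √(227,397.49) ≈ 476.86 → Q = 477 units
Days between orders = 250 / (D/Q) = 250 / 81.384 ≈ 3.072

3.1 days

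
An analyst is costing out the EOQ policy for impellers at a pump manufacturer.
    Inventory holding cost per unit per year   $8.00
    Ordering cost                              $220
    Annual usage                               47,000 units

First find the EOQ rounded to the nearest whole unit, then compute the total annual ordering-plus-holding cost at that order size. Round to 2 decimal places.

2DS/H = 2·47,000·220/8 = 2,585,000.00
EOQ = √2,585,000.00 ≈ 1,607.79 → Q = 1,608 units
Ordering: D/Q × S = 47,000/1,608 × $220 = $6,430.35
Holding:  Q/2 × H = 1,608/2 × $8 = $6,432.00
Total = $6,430.35 + $6,432.00 = $12,862.35

$12,862.35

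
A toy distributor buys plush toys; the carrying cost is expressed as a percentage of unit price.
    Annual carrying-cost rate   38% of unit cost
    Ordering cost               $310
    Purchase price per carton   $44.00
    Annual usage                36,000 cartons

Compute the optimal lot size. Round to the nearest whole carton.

Carrying cost H = $44 × 38% = $16.7200/carton/yr
Q* = √(2·D·S / H) = √(2·36,000·310 / 16.72) = √1,334,928.2 ≈ 1,155.39

1,155 cartons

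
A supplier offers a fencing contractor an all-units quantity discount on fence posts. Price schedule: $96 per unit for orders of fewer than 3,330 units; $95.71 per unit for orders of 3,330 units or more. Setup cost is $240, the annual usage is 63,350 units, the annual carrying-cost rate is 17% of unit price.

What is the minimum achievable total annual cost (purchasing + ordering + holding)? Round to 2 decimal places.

$6,094,884.98

H₁ = 17%×$96 = $16.3200;  H₂ = 17%×$95.71 = $16.2707
EOQ₁ = √(2×63,350×240/16.3200) = 1,365.00  (< 3,330, feasible at tier 1)
EOQ₂ = √(2×63,350×240/16.2707) = 1,367.07  (< 3,330 → use Q = 3,330 at tier-2 price)
TC(tier 1 (EOQ₁), Q≈1,365.0) = $6,103,876.86
TC(tier 2, Q≈3,330.0) = $6,094,884.98
Minimum at tier 2: $6,094,884.98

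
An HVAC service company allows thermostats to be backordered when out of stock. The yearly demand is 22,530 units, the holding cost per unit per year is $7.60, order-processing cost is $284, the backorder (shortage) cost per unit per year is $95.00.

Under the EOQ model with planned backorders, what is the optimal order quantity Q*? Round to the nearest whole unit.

Q* = √(2DS/H) · √((H + b)/b)
   = √(2 × 22,530 × 284 / 7.6) · √((7.6 + 95) / 95)
   = 1,297.621 × 1.0392 ≈ 1,348.53

1,349 units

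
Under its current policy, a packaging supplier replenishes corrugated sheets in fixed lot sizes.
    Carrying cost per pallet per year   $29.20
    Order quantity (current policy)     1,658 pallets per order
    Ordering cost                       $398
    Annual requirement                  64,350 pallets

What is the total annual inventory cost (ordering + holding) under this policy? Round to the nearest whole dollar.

Ordering: D/Q × S = 64,350/1,658 × $398 = $15,447.10
Holding:  Q/2 × H = 1,658/2 × $29.2 = $24,206.80
Total = $15,447.10 + $24,206.80 = $39,653.90

$39,654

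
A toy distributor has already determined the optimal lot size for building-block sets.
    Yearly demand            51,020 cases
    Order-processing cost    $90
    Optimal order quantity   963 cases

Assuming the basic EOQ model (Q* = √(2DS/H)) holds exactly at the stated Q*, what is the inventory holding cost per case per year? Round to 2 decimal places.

$9.90

Since Q* = (2DS/H)^½, squaring gives Q*²·H = 2DS.
H = 2DS / Q² = 2 × 51,020 × 90 / 963² = 9.9029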